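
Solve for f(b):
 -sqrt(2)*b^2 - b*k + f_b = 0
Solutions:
 f(b) = C1 + sqrt(2)*b^3/3 + b^2*k/2


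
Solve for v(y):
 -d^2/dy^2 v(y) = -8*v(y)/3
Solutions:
 v(y) = C1*exp(-2*sqrt(6)*y/3) + C2*exp(2*sqrt(6)*y/3)


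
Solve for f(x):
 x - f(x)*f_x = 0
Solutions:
 f(x) = -sqrt(C1 + x^2)
 f(x) = sqrt(C1 + x^2)


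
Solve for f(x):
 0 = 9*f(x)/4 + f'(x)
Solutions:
 f(x) = C1*exp(-9*x/4)


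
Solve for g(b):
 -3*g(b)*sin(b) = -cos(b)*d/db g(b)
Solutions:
 g(b) = C1/cos(b)^3


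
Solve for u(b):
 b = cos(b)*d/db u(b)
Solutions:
 u(b) = C1 + Integral(b/cos(b), b)


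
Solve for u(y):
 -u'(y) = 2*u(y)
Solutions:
 u(y) = C1*exp(-2*y)


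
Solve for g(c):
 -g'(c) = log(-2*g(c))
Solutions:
 Integral(1/(log(-_y) + log(2)), (_y, g(c))) = C1 - c


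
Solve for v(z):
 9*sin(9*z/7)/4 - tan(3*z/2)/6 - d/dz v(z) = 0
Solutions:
 v(z) = C1 + log(cos(3*z/2))/9 - 7*cos(9*z/7)/4


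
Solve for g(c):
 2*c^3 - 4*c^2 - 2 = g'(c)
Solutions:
 g(c) = C1 + c^4/2 - 4*c^3/3 - 2*c


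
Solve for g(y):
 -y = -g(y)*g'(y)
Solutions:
 g(y) = -sqrt(C1 + y^2)
 g(y) = sqrt(C1 + y^2)


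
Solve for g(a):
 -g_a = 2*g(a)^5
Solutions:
 g(a) = -I*(1/(C1 + 8*a))^(1/4)
 g(a) = I*(1/(C1 + 8*a))^(1/4)
 g(a) = -(1/(C1 + 8*a))^(1/4)
 g(a) = (1/(C1 + 8*a))^(1/4)


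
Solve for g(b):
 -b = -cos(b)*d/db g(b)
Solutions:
 g(b) = C1 + Integral(b/cos(b), b)


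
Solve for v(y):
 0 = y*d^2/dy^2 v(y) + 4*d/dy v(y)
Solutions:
 v(y) = C1 + C2/y^3


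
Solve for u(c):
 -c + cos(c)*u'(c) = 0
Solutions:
 u(c) = C1 + Integral(c/cos(c), c)


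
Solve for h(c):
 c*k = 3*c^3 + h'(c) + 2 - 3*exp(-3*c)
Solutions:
 h(c) = C1 - 3*c^4/4 + c^2*k/2 - 2*c - exp(-3*c)


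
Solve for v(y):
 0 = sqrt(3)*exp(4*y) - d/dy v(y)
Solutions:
 v(y) = C1 + sqrt(3)*exp(4*y)/4


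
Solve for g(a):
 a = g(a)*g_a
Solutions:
 g(a) = -sqrt(C1 + a^2)
 g(a) = sqrt(C1 + a^2)


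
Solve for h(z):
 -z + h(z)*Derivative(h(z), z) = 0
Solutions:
 h(z) = -sqrt(C1 + z^2)
 h(z) = sqrt(C1 + z^2)


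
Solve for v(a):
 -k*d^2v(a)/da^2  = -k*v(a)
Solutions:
 v(a) = C1*exp(-a) + C2*exp(a)


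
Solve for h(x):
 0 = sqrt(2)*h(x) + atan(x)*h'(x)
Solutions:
 h(x) = C1*exp(-sqrt(2)*Integral(1/atan(x), x))


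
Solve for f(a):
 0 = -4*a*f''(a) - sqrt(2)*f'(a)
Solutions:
 f(a) = C1 + C2*a^(1 - sqrt(2)/4)


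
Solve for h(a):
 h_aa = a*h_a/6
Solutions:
 h(a) = C1 + C2*erfi(sqrt(3)*a/6)


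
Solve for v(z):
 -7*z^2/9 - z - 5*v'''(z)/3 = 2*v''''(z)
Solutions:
 v(z) = C1 + C2*z + C3*z^2 + C4*exp(-5*z/6) - 7*z^5/900 + 13*z^4/600 - 13*z^3/125


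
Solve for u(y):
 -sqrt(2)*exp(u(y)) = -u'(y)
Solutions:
 u(y) = log(-1/(C1 + sqrt(2)*y))


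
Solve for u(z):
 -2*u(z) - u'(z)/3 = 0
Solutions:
 u(z) = C1*exp(-6*z)


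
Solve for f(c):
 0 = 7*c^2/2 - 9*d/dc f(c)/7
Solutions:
 f(c) = C1 + 49*c^3/54


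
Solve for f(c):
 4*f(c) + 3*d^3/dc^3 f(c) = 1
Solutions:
 f(c) = C3*exp(-6^(2/3)*c/3) + (C1*sin(2^(2/3)*3^(1/6)*c/2) + C2*cos(2^(2/3)*3^(1/6)*c/2))*exp(6^(2/3)*c/6) + 1/4


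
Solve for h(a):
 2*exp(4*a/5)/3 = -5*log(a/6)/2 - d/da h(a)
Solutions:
 h(a) = C1 - 5*a*log(a)/2 + 5*a*(1 + log(6))/2 - 5*exp(4*a/5)/6


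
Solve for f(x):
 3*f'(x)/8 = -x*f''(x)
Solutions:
 f(x) = C1 + C2*x^(5/8)


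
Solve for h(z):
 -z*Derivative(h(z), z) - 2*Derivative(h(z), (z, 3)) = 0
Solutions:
 h(z) = C1 + Integral(C2*airyai(-2^(2/3)*z/2) + C3*airybi(-2^(2/3)*z/2), z)


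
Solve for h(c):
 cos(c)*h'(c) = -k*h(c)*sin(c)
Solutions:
 h(c) = C1*exp(k*log(cos(c)))


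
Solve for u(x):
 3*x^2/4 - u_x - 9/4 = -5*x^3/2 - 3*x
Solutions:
 u(x) = C1 + 5*x^4/8 + x^3/4 + 3*x^2/2 - 9*x/4


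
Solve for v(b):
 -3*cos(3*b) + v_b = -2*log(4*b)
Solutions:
 v(b) = C1 - 2*b*log(b) - 4*b*log(2) + 2*b + sin(3*b)


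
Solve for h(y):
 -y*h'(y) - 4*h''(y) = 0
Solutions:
 h(y) = C1 + C2*erf(sqrt(2)*y/4)


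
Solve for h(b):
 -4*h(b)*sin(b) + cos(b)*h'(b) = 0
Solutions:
 h(b) = C1/cos(b)^4


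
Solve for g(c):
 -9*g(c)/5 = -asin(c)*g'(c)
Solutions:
 g(c) = C1*exp(9*Integral(1/asin(c), c)/5)


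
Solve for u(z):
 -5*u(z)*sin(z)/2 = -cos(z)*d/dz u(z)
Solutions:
 u(z) = C1/cos(z)^(5/2)


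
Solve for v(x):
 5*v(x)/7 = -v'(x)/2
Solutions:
 v(x) = C1*exp(-10*x/7)


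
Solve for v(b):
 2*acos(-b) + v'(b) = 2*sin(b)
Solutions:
 v(b) = C1 - 2*b*acos(-b) - 2*sqrt(1 - b^2) - 2*cos(b)


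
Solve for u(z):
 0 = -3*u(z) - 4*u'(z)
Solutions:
 u(z) = C1*exp(-3*z/4)


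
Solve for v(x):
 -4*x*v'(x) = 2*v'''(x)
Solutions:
 v(x) = C1 + Integral(C2*airyai(-2^(1/3)*x) + C3*airybi(-2^(1/3)*x), x)


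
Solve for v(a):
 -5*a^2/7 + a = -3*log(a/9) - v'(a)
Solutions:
 v(a) = C1 + 5*a^3/21 - a^2/2 - 3*a*log(a) + 3*a + a*log(729)


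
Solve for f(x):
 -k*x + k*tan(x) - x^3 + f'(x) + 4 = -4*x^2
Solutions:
 f(x) = C1 + k*x^2/2 + k*log(cos(x)) + x^4/4 - 4*x^3/3 - 4*x


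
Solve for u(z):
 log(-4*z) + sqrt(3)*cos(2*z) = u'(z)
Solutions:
 u(z) = C1 + z*log(-z) - z + 2*z*log(2) + sqrt(3)*sin(2*z)/2


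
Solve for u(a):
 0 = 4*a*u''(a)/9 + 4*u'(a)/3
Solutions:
 u(a) = C1 + C2/a^2


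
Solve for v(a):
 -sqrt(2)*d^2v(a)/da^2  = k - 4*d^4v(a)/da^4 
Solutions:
 v(a) = C1 + C2*a + C3*exp(-2^(1/4)*a/2) + C4*exp(2^(1/4)*a/2) - sqrt(2)*a^2*k/4


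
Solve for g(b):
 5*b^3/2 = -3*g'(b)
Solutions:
 g(b) = C1 - 5*b^4/24


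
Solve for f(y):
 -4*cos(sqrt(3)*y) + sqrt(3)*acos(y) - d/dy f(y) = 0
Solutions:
 f(y) = C1 + sqrt(3)*(y*acos(y) - sqrt(1 - y^2)) - 4*sqrt(3)*sin(sqrt(3)*y)/3


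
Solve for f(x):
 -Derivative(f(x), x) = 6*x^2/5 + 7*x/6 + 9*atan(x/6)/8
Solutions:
 f(x) = C1 - 2*x^3/5 - 7*x^2/12 - 9*x*atan(x/6)/8 + 27*log(x^2 + 36)/8


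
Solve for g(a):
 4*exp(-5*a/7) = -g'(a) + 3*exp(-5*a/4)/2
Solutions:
 g(a) = C1 - 6*exp(-5*a/4)/5 + 28*exp(-5*a/7)/5


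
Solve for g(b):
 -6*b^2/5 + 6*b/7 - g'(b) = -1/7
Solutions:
 g(b) = C1 - 2*b^3/5 + 3*b^2/7 + b/7


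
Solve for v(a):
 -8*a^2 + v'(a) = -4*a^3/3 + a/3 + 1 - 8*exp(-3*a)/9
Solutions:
 v(a) = C1 - a^4/3 + 8*a^3/3 + a^2/6 + a + 8*exp(-3*a)/27


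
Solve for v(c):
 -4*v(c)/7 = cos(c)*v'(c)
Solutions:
 v(c) = C1*(sin(c) - 1)^(2/7)/(sin(c) + 1)^(2/7)


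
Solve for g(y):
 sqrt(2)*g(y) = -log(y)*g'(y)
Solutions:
 g(y) = C1*exp(-sqrt(2)*li(y))


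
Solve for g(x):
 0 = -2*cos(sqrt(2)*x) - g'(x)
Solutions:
 g(x) = C1 - sqrt(2)*sin(sqrt(2)*x)


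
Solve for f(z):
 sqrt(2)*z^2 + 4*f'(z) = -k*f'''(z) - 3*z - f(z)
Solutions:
 f(z) = C1*exp(2^(1/3)*z*(6^(1/3)*(sqrt(3)*sqrt((27 + 256/k)/k^2) + 9/k)^(1/3)/12 - 2^(1/3)*3^(5/6)*I*(sqrt(3)*sqrt((27 + 256/k)/k^2) + 9/k)^(1/3)/12 + 8/(k*(-3^(1/3) + 3^(5/6)*I)*(sqrt(3)*sqrt((27 + 256/k)/k^2) + 9/k)^(1/3)))) + C2*exp(2^(1/3)*z*(6^(1/3)*(sqrt(3)*sqrt((27 + 256/k)/k^2) + 9/k)^(1/3)/12 + 2^(1/3)*3^(5/6)*I*(sqrt(3)*sqrt((27 + 256/k)/k^2) + 9/k)^(1/3)/12 - 8/(k*(3^(1/3) + 3^(5/6)*I)*(sqrt(3)*sqrt((27 + 256/k)/k^2) + 9/k)^(1/3)))) + C3*exp(6^(1/3)*z*(-2^(1/3)*(sqrt(3)*sqrt((27 + 256/k)/k^2) + 9/k)^(1/3) + 8*3^(1/3)/(k*(sqrt(3)*sqrt((27 + 256/k)/k^2) + 9/k)^(1/3)))/6) - sqrt(2)*z^2 - 3*z + 8*sqrt(2)*z - 32*sqrt(2) + 12


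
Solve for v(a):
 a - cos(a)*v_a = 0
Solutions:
 v(a) = C1 + Integral(a/cos(a), a)


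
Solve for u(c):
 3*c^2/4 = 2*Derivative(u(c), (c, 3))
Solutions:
 u(c) = C1 + C2*c + C3*c^2 + c^5/160


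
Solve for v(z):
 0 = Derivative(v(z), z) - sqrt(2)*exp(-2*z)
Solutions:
 v(z) = C1 - sqrt(2)*exp(-2*z)/2


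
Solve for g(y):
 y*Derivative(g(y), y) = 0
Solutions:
 g(y) = C1


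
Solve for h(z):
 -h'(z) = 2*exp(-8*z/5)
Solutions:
 h(z) = C1 + 5*exp(-8*z/5)/4


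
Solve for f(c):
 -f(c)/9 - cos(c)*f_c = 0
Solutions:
 f(c) = C1*(sin(c) - 1)^(1/18)/(sin(c) + 1)^(1/18)


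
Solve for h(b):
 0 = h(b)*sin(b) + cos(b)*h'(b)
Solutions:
 h(b) = C1*cos(b)


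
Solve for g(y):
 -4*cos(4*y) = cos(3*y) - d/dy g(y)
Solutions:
 g(y) = C1 + sin(3*y)/3 + sin(4*y)


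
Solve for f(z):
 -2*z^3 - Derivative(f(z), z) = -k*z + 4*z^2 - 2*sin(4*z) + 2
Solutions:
 f(z) = C1 + k*z^2/2 - z^4/2 - 4*z^3/3 - 2*z - cos(4*z)/2


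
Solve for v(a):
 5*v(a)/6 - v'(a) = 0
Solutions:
 v(a) = C1*exp(5*a/6)


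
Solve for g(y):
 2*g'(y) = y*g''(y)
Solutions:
 g(y) = C1 + C2*y^3


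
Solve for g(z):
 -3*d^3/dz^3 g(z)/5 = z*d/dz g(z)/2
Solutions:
 g(z) = C1 + Integral(C2*airyai(-5^(1/3)*6^(2/3)*z/6) + C3*airybi(-5^(1/3)*6^(2/3)*z/6), z)


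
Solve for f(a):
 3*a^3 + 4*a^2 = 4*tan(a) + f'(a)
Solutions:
 f(a) = C1 + 3*a^4/4 + 4*a^3/3 + 4*log(cos(a))


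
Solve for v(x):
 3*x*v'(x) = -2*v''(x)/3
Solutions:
 v(x) = C1 + C2*erf(3*x/2)


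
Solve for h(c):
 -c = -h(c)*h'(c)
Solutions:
 h(c) = -sqrt(C1 + c^2)
 h(c) = sqrt(C1 + c^2)


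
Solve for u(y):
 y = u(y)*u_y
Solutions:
 u(y) = -sqrt(C1 + y^2)
 u(y) = sqrt(C1 + y^2)


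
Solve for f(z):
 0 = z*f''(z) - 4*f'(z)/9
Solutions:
 f(z) = C1 + C2*z^(13/9)


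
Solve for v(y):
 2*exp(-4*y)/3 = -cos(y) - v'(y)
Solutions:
 v(y) = C1 - sin(y) + exp(-4*y)/6


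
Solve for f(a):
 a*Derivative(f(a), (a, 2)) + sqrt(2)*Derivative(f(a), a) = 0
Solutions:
 f(a) = C1 + C2*a^(1 - sqrt(2))


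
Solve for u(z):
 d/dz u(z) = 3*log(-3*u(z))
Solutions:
 -Integral(1/(log(-_y) + log(3)), (_y, u(z)))/3 = C1 - z


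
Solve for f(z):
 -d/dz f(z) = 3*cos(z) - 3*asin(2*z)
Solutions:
 f(z) = C1 + 3*z*asin(2*z) + 3*sqrt(1 - 4*z^2)/2 - 3*sin(z)


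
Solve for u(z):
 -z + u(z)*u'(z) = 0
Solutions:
 u(z) = -sqrt(C1 + z^2)
 u(z) = sqrt(C1 + z^2)


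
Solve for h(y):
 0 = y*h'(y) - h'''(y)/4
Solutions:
 h(y) = C1 + Integral(C2*airyai(2^(2/3)*y) + C3*airybi(2^(2/3)*y), y)


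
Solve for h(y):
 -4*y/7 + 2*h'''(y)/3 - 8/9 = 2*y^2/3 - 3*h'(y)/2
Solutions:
 h(y) = C1 + C2*sin(3*y/2) + C3*cos(3*y/2) + 4*y^3/27 + 4*y^2/21 + 16*y/81


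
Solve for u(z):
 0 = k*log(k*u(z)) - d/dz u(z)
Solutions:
 li(k*u(z))/k = C1 + k*z


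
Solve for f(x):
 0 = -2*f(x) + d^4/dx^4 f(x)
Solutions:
 f(x) = C1*exp(-2^(1/4)*x) + C2*exp(2^(1/4)*x) + C3*sin(2^(1/4)*x) + C4*cos(2^(1/4)*x)


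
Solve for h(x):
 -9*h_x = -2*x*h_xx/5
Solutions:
 h(x) = C1 + C2*x^(47/2)


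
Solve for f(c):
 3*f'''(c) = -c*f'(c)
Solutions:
 f(c) = C1 + Integral(C2*airyai(-3^(2/3)*c/3) + C3*airybi(-3^(2/3)*c/3), c)


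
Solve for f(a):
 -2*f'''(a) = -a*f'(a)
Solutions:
 f(a) = C1 + Integral(C2*airyai(2^(2/3)*a/2) + C3*airybi(2^(2/3)*a/2), a)


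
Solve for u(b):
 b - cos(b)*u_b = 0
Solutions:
 u(b) = C1 + Integral(b/cos(b), b)


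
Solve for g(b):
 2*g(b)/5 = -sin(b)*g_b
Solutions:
 g(b) = C1*(cos(b) + 1)^(1/5)/(cos(b) - 1)^(1/5)


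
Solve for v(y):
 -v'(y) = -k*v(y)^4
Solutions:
 v(y) = (-1/(C1 + 3*k*y))^(1/3)
 v(y) = (-1/(C1 + k*y))^(1/3)*(-3^(2/3) - 3*3^(1/6)*I)/6
 v(y) = (-1/(C1 + k*y))^(1/3)*(-3^(2/3) + 3*3^(1/6)*I)/6


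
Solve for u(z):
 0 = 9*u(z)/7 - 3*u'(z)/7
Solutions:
 u(z) = C1*exp(3*z)


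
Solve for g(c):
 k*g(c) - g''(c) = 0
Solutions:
 g(c) = C1*exp(-c*sqrt(k)) + C2*exp(c*sqrt(k))


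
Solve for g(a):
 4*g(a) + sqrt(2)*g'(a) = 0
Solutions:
 g(a) = C1*exp(-2*sqrt(2)*a)


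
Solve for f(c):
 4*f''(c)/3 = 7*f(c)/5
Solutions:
 f(c) = C1*exp(-sqrt(105)*c/10) + C2*exp(sqrt(105)*c/10)


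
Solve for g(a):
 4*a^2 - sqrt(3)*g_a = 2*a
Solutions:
 g(a) = C1 + 4*sqrt(3)*a^3/9 - sqrt(3)*a^2/3


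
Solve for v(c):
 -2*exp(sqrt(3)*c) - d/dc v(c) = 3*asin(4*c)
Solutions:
 v(c) = C1 - 3*c*asin(4*c) - 3*sqrt(1 - 16*c^2)/4 - 2*sqrt(3)*exp(sqrt(3)*c)/3


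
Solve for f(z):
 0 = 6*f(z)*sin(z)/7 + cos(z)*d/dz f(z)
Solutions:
 f(z) = C1*cos(z)^(6/7)


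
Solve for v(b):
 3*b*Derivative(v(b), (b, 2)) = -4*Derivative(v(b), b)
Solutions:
 v(b) = C1 + C2/b^(1/3)


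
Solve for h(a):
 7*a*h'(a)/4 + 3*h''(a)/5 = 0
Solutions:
 h(a) = C1 + C2*erf(sqrt(210)*a/12)


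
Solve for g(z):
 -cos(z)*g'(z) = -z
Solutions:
 g(z) = C1 + Integral(z/cos(z), z)


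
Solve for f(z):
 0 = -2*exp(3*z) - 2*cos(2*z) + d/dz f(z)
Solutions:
 f(z) = C1 + 2*exp(3*z)/3 + sin(2*z)


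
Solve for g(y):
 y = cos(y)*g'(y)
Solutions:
 g(y) = C1 + Integral(y/cos(y), y)


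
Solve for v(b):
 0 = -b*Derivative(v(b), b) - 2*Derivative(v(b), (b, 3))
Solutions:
 v(b) = C1 + Integral(C2*airyai(-2^(2/3)*b/2) + C3*airybi(-2^(2/3)*b/2), b)


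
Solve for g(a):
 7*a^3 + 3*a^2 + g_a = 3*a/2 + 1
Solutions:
 g(a) = C1 - 7*a^4/4 - a^3 + 3*a^2/4 + a


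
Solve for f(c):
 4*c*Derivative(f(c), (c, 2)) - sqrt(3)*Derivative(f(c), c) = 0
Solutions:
 f(c) = C1 + C2*c^(sqrt(3)/4 + 1)


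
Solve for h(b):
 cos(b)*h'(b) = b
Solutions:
 h(b) = C1 + Integral(b/cos(b), b)


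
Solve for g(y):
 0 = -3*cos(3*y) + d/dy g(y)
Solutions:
 g(y) = C1 + sin(3*y)


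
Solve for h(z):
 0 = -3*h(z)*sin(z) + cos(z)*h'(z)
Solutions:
 h(z) = C1/cos(z)^3


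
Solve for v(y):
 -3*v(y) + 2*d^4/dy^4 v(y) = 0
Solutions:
 v(y) = C1*exp(-2^(3/4)*3^(1/4)*y/2) + C2*exp(2^(3/4)*3^(1/4)*y/2) + C3*sin(2^(3/4)*3^(1/4)*y/2) + C4*cos(2^(3/4)*3^(1/4)*y/2)


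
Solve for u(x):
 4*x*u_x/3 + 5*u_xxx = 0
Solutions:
 u(x) = C1 + Integral(C2*airyai(-30^(2/3)*x/15) + C3*airybi(-30^(2/3)*x/15), x)


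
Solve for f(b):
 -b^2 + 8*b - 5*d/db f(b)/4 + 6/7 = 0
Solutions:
 f(b) = C1 - 4*b^3/15 + 16*b^2/5 + 24*b/35


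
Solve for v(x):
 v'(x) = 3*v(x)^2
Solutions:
 v(x) = -1/(C1 + 3*x)


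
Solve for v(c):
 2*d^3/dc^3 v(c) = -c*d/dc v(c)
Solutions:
 v(c) = C1 + Integral(C2*airyai(-2^(2/3)*c/2) + C3*airybi(-2^(2/3)*c/2), c)


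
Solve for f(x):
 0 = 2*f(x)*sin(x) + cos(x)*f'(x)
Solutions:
 f(x) = C1*cos(x)^2


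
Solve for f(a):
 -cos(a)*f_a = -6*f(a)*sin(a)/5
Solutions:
 f(a) = C1/cos(a)^(6/5)


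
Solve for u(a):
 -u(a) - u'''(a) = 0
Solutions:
 u(a) = C3*exp(-a) + (C1*sin(sqrt(3)*a/2) + C2*cos(sqrt(3)*a/2))*exp(a/2)


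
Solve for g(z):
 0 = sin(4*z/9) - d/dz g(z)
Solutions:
 g(z) = C1 - 9*cos(4*z/9)/4


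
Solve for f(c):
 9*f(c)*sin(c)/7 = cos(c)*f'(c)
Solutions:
 f(c) = C1/cos(c)^(9/7)


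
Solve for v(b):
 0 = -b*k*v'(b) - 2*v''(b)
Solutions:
 v(b) = Piecewise((-sqrt(pi)*C1*erf(b*sqrt(k)/2)/sqrt(k) - C2, (k > 0) | (k < 0)), (-C1*b - C2, True))


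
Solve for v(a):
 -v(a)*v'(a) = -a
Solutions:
 v(a) = -sqrt(C1 + a^2)
 v(a) = sqrt(C1 + a^2)


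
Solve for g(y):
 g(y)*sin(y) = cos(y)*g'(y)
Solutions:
 g(y) = C1/cos(y)


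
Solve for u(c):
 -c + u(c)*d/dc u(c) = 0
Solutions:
 u(c) = -sqrt(C1 + c^2)
 u(c) = sqrt(C1 + c^2)


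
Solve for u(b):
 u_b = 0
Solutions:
 u(b) = C1


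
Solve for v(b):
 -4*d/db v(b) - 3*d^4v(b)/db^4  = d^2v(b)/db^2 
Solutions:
 v(b) = C1 + C4*exp(-b) + (C2*sin(sqrt(39)*b/6) + C3*cos(sqrt(39)*b/6))*exp(b/2)


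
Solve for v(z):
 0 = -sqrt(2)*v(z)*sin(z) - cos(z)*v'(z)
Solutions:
 v(z) = C1*cos(z)^(sqrt(2))


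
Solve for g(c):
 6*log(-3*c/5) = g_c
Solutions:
 g(c) = C1 + 6*c*log(-c) + 6*c*(-log(5) - 1 + log(3))


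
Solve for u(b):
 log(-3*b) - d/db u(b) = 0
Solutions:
 u(b) = C1 + b*log(-b) + b*(-1 + log(3))


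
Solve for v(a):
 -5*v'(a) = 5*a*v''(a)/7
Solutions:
 v(a) = C1 + C2/a^6


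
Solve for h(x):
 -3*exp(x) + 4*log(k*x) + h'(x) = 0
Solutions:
 h(x) = C1 - 4*x*log(k*x) + 4*x + 3*exp(x)


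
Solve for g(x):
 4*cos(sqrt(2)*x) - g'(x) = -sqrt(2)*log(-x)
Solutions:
 g(x) = C1 + sqrt(2)*x*(log(-x) - 1) + 2*sqrt(2)*sin(sqrt(2)*x)


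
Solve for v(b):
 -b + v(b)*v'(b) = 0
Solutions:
 v(b) = -sqrt(C1 + b^2)
 v(b) = sqrt(C1 + b^2)


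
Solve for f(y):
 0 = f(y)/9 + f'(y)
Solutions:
 f(y) = C1*exp(-y/9)


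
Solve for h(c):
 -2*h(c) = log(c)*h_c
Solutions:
 h(c) = C1*exp(-2*li(c))


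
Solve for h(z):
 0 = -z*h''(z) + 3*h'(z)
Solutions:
 h(z) = C1 + C2*z^4


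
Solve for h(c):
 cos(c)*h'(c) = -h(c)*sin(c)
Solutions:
 h(c) = C1*cos(c)


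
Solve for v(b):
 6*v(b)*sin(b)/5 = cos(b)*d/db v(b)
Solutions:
 v(b) = C1/cos(b)^(6/5)


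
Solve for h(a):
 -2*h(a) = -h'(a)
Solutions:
 h(a) = C1*exp(2*a)


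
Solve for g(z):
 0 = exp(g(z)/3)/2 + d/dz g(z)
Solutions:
 g(z) = 3*log(1/(C1 + z)) + 3*log(6)


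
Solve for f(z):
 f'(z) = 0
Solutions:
 f(z) = C1


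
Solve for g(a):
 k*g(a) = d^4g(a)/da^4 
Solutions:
 g(a) = C1*exp(-a*k^(1/4)) + C2*exp(a*k^(1/4)) + C3*exp(-I*a*k^(1/4)) + C4*exp(I*a*k^(1/4))


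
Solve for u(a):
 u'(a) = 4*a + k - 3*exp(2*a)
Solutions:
 u(a) = C1 + 2*a^2 + a*k - 3*exp(2*a)/2


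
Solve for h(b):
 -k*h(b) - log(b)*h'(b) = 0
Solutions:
 h(b) = C1*exp(-k*li(b))


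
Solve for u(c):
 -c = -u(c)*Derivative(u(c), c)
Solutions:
 u(c) = -sqrt(C1 + c^2)
 u(c) = sqrt(C1 + c^2)


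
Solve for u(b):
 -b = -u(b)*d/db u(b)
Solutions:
 u(b) = -sqrt(C1 + b^2)
 u(b) = sqrt(C1 + b^2)


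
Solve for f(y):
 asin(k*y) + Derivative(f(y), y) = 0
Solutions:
 f(y) = C1 - Piecewise((y*asin(k*y) + sqrt(-k^2*y^2 + 1)/k, Ne(k, 0)), (0, True))


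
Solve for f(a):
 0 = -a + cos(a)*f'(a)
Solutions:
 f(a) = C1 + Integral(a/cos(a), a)


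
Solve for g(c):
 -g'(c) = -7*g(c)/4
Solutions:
 g(c) = C1*exp(7*c/4)


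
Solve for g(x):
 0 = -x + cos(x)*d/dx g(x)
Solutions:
 g(x) = C1 + Integral(x/cos(x), x)


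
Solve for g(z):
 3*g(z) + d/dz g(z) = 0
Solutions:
 g(z) = C1*exp(-3*z)


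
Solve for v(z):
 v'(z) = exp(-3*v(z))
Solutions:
 v(z) = log(C1 + 3*z)/3
 v(z) = log((-3^(1/3) - 3^(5/6)*I)*(C1 + z)^(1/3)/2)
 v(z) = log((-3^(1/3) + 3^(5/6)*I)*(C1 + z)^(1/3)/2)


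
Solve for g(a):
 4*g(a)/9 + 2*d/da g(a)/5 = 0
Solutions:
 g(a) = C1*exp(-10*a/9)


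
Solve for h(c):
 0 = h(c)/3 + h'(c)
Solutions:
 h(c) = C1*exp(-c/3)


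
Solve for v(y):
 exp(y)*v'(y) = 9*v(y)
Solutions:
 v(y) = C1*exp(-9*exp(-y))


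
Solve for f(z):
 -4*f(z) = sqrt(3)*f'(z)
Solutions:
 f(z) = C1*exp(-4*sqrt(3)*z/3)


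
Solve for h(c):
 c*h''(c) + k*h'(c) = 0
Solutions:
 h(c) = C1 + c^(1 - re(k))*(C2*sin(log(c)*Abs(im(k))) + C3*cos(log(c)*im(k)))


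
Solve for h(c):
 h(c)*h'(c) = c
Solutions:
 h(c) = -sqrt(C1 + c^2)
 h(c) = sqrt(C1 + c^2)


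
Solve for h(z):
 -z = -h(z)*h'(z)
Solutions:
 h(z) = -sqrt(C1 + z^2)
 h(z) = sqrt(C1 + z^2)


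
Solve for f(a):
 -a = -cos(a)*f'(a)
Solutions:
 f(a) = C1 + Integral(a/cos(a), a)


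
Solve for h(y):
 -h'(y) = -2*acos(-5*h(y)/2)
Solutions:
 Integral(1/acos(-5*_y/2), (_y, h(y))) = C1 + 2*y


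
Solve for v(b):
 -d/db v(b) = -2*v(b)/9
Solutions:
 v(b) = C1*exp(2*b/9)


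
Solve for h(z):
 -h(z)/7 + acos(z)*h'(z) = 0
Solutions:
 h(z) = C1*exp(Integral(1/acos(z), z)/7)


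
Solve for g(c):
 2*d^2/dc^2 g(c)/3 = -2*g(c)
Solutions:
 g(c) = C1*sin(sqrt(3)*c) + C2*cos(sqrt(3)*c)


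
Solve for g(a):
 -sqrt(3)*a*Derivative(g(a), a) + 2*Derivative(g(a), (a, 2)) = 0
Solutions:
 g(a) = C1 + C2*erfi(3^(1/4)*a/2)


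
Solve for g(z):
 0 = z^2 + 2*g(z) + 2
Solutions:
 g(z) = -z^2/2 - 1


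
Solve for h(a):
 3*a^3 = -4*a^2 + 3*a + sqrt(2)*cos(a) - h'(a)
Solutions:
 h(a) = C1 - 3*a^4/4 - 4*a^3/3 + 3*a^2/2 + sqrt(2)*sin(a)


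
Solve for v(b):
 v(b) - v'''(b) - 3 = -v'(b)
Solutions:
 v(b) = C1*exp(-b*(2*18^(1/3)/(sqrt(69) + 9)^(1/3) + 12^(1/3)*(sqrt(69) + 9)^(1/3))/12)*sin(2^(1/3)*3^(1/6)*b*(-2^(1/3)*3^(2/3)*(sqrt(69) + 9)^(1/3) + 6/(sqrt(69) + 9)^(1/3))/12) + C2*exp(-b*(2*18^(1/3)/(sqrt(69) + 9)^(1/3) + 12^(1/3)*(sqrt(69) + 9)^(1/3))/12)*cos(2^(1/3)*3^(1/6)*b*(-2^(1/3)*3^(2/3)*(sqrt(69) + 9)^(1/3) + 6/(sqrt(69) + 9)^(1/3))/12) + C3*exp(b*(2*18^(1/3)/(sqrt(69) + 9)^(1/3) + 12^(1/3)*(sqrt(69) + 9)^(1/3))/6) + 3


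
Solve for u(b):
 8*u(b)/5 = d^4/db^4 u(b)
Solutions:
 u(b) = C1*exp(-10^(3/4)*b/5) + C2*exp(10^(3/4)*b/5) + C3*sin(10^(3/4)*b/5) + C4*cos(10^(3/4)*b/5)


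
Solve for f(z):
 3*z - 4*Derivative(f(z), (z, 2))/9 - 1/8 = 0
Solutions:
 f(z) = C1 + C2*z + 9*z^3/8 - 9*z^2/64


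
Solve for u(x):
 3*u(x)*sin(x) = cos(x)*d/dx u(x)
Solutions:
 u(x) = C1/cos(x)^3


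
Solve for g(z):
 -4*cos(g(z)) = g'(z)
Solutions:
 g(z) = pi - asin((C1 + exp(8*z))/(C1 - exp(8*z)))
 g(z) = asin((C1 + exp(8*z))/(C1 - exp(8*z)))


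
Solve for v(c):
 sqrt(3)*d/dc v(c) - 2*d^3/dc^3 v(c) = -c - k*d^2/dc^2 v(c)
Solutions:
 v(c) = C1 + C2*exp(c*(k - sqrt(k^2 + 8*sqrt(3)))/4) + C3*exp(c*(k + sqrt(k^2 + 8*sqrt(3)))/4) - sqrt(3)*c^2/6 + c*k/3


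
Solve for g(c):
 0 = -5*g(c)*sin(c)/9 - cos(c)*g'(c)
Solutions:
 g(c) = C1*cos(c)^(5/9)


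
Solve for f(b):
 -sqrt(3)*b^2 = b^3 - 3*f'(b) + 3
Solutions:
 f(b) = C1 + b^4/12 + sqrt(3)*b^3/9 + b


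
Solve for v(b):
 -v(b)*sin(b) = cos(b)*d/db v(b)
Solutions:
 v(b) = C1*cos(b)


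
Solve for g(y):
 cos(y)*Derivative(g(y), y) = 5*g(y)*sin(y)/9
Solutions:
 g(y) = C1/cos(y)^(5/9)


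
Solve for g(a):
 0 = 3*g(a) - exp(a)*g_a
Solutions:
 g(a) = C1*exp(-3*exp(-a))


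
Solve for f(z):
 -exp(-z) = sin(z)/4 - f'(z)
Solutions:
 f(z) = C1 - cos(z)/4 - exp(-z)


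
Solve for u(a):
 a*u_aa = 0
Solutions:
 u(a) = C1 + C2*a


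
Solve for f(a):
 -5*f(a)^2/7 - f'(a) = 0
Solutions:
 f(a) = 7/(C1 + 5*a)


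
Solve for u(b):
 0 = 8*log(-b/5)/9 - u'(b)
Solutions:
 u(b) = C1 + 8*b*log(-b)/9 + 8*b*(-log(5) - 1)/9


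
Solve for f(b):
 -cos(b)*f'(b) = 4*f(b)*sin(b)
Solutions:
 f(b) = C1*cos(b)^4


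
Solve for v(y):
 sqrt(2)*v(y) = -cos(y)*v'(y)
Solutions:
 v(y) = C1*(sin(y) - 1)^(sqrt(2)/2)/(sin(y) + 1)^(sqrt(2)/2)


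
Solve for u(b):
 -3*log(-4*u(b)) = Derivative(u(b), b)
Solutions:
 Integral(1/(log(-_y) + 2*log(2)), (_y, u(b)))/3 = C1 - b


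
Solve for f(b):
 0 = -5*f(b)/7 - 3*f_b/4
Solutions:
 f(b) = C1*exp(-20*b/21)


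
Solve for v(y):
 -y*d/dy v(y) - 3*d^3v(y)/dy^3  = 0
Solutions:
 v(y) = C1 + Integral(C2*airyai(-3^(2/3)*y/3) + C3*airybi(-3^(2/3)*y/3), y)


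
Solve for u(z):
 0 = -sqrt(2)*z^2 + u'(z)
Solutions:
 u(z) = C1 + sqrt(2)*z^3/3


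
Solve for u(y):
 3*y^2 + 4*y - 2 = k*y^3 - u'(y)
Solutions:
 u(y) = C1 + k*y^4/4 - y^3 - 2*y^2 + 2*y


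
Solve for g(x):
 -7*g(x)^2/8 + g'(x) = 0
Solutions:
 g(x) = -8/(C1 + 7*x)


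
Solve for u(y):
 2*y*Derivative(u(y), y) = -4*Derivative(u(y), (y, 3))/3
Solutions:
 u(y) = C1 + Integral(C2*airyai(-2^(2/3)*3^(1/3)*y/2) + C3*airybi(-2^(2/3)*3^(1/3)*y/2), y)


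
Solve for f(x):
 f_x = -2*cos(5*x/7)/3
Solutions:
 f(x) = C1 - 14*sin(5*x/7)/15


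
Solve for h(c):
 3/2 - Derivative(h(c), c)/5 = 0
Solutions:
 h(c) = C1 + 15*c/2


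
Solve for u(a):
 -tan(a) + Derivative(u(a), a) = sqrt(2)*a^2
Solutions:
 u(a) = C1 + sqrt(2)*a^3/3 - log(cos(a))


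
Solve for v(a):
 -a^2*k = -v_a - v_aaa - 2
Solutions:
 v(a) = C1 + C2*sin(a) + C3*cos(a) + a^3*k/3 - 2*a*k - 2*a


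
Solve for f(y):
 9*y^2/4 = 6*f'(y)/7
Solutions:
 f(y) = C1 + 7*y^3/8


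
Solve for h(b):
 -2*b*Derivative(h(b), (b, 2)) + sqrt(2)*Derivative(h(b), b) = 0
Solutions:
 h(b) = C1 + C2*b^(sqrt(2)/2 + 1)


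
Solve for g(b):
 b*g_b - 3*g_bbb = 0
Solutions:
 g(b) = C1 + Integral(C2*airyai(3^(2/3)*b/3) + C3*airybi(3^(2/3)*b/3), b)


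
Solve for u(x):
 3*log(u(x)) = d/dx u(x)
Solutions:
 li(u(x)) = C1 + 3*x


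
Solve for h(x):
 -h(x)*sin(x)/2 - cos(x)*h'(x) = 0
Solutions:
 h(x) = C1*sqrt(cos(x))


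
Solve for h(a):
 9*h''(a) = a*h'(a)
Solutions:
 h(a) = C1 + C2*erfi(sqrt(2)*a/6)


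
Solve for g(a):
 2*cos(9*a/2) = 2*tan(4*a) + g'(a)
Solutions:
 g(a) = C1 + log(cos(4*a))/2 + 4*sin(9*a/2)/9


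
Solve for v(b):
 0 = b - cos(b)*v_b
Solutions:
 v(b) = C1 + Integral(b/cos(b), b)


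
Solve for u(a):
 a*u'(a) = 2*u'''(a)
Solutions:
 u(a) = C1 + Integral(C2*airyai(2^(2/3)*a/2) + C3*airybi(2^(2/3)*a/2), a)


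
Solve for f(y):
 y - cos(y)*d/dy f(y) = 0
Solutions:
 f(y) = C1 + Integral(y/cos(y), y)


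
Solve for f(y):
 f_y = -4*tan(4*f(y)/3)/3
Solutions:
 f(y) = -3*asin(C1*exp(-16*y/9))/4 + 3*pi/4
 f(y) = 3*asin(C1*exp(-16*y/9))/4


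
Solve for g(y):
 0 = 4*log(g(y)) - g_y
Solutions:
 li(g(y)) = C1 + 4*y


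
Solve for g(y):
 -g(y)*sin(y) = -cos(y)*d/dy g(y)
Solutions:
 g(y) = C1/cos(y)


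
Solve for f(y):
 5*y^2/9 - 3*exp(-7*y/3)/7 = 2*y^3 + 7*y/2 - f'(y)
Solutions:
 f(y) = C1 + y^4/2 - 5*y^3/27 + 7*y^2/4 - 9*exp(-7*y/3)/49


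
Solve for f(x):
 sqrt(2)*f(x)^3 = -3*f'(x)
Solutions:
 f(x) = -sqrt(6)*sqrt(-1/(C1 - sqrt(2)*x))/2
 f(x) = sqrt(6)*sqrt(-1/(C1 - sqrt(2)*x))/2


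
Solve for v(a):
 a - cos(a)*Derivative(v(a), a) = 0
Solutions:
 v(a) = C1 + Integral(a/cos(a), a)


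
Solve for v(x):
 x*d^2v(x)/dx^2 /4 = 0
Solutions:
 v(x) = C1 + C2*x


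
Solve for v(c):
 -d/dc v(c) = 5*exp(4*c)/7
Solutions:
 v(c) = C1 - 5*exp(4*c)/28


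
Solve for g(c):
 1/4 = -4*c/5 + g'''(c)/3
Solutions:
 g(c) = C1 + C2*c + C3*c^2 + c^4/10 + c^3/8


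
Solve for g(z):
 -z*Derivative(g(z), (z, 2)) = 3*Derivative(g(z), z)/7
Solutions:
 g(z) = C1 + C2*z^(4/7)


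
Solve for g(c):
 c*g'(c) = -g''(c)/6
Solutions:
 g(c) = C1 + C2*erf(sqrt(3)*c)


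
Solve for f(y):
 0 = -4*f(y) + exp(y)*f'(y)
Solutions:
 f(y) = C1*exp(-4*exp(-y))


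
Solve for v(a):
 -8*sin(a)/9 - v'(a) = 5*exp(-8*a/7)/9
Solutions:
 v(a) = C1 + 8*cos(a)/9 + 35*exp(-8*a/7)/72


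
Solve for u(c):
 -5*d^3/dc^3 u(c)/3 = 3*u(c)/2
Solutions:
 u(c) = C3*exp(-30^(2/3)*c/10) + (C1*sin(3*10^(2/3)*3^(1/6)*c/20) + C2*cos(3*10^(2/3)*3^(1/6)*c/20))*exp(30^(2/3)*c/20)


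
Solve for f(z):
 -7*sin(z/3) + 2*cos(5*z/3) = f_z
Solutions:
 f(z) = C1 + 6*sin(5*z/3)/5 + 21*cos(z/3)


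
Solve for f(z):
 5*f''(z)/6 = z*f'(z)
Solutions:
 f(z) = C1 + C2*erfi(sqrt(15)*z/5)


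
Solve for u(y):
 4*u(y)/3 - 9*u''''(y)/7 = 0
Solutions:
 u(y) = C1*exp(-sqrt(2)*21^(1/4)*y/3) + C2*exp(sqrt(2)*21^(1/4)*y/3) + C3*sin(sqrt(2)*21^(1/4)*y/3) + C4*cos(sqrt(2)*21^(1/4)*y/3)


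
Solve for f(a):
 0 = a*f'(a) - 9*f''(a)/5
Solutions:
 f(a) = C1 + C2*erfi(sqrt(10)*a/6)


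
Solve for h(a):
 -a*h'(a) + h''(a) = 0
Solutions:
 h(a) = C1 + C2*erfi(sqrt(2)*a/2)


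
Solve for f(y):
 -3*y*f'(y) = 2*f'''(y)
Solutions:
 f(y) = C1 + Integral(C2*airyai(-2^(2/3)*3^(1/3)*y/2) + C3*airybi(-2^(2/3)*3^(1/3)*y/2), y)


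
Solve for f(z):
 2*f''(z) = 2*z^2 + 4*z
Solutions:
 f(z) = C1 + C2*z + z^4/12 + z^3/3


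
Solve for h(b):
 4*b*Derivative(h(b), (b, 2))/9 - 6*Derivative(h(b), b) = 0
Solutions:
 h(b) = C1 + C2*b^(29/2)


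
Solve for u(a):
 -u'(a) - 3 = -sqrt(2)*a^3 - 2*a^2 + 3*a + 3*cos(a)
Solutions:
 u(a) = C1 + sqrt(2)*a^4/4 + 2*a^3/3 - 3*a^2/2 - 3*a - 3*sin(a)


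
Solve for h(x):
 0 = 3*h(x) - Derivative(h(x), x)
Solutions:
 h(x) = C1*exp(3*x)


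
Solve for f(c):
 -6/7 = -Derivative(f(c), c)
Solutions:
 f(c) = C1 + 6*c/7


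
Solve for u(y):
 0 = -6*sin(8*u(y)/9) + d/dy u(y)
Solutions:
 -6*y + 9*log(cos(8*u(y)/9) - 1)/16 - 9*log(cos(8*u(y)/9) + 1)/16 = C1


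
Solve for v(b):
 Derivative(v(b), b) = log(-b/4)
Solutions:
 v(b) = C1 + b*log(-b) + b*(-2*log(2) - 1)


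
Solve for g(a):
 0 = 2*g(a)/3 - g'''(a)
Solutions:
 g(a) = C3*exp(2^(1/3)*3^(2/3)*a/3) + (C1*sin(2^(1/3)*3^(1/6)*a/2) + C2*cos(2^(1/3)*3^(1/6)*a/2))*exp(-2^(1/3)*3^(2/3)*a/6)


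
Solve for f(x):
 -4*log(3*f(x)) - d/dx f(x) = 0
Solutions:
 Integral(1/(log(_y) + log(3)), (_y, f(x)))/4 = C1 - x


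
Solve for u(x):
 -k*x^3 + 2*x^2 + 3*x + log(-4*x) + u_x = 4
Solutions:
 u(x) = C1 + k*x^4/4 - 2*x^3/3 - 3*x^2/2 - x*log(-x) + x*(5 - 2*log(2))


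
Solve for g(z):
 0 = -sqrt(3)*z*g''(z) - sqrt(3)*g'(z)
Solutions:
 g(z) = C1 + C2*log(z)


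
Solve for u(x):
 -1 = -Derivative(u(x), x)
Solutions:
 u(x) = C1 + x


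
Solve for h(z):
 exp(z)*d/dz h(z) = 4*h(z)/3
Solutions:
 h(z) = C1*exp(-4*exp(-z)/3)


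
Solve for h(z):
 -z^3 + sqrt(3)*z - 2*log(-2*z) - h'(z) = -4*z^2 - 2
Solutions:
 h(z) = C1 - z^4/4 + 4*z^3/3 + sqrt(3)*z^2/2 - 2*z*log(-z) + 2*z*(2 - log(2))


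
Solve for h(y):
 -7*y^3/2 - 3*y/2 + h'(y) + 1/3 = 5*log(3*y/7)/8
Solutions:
 h(y) = C1 + 7*y^4/8 + 3*y^2/4 + 5*y*log(y)/8 - 5*y*log(7)/8 - 23*y/24 + 5*y*log(3)/8


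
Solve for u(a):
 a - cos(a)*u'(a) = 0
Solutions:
 u(a) = C1 + Integral(a/cos(a), a)


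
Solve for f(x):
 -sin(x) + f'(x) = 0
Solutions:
 f(x) = C1 - cos(x)


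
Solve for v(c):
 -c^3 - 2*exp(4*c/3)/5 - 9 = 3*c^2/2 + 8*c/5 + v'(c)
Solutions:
 v(c) = C1 - c^4/4 - c^3/2 - 4*c^2/5 - 9*c - 3*exp(4*c/3)/10


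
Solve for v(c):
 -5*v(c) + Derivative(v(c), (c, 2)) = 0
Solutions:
 v(c) = C1*exp(-sqrt(5)*c) + C2*exp(sqrt(5)*c)


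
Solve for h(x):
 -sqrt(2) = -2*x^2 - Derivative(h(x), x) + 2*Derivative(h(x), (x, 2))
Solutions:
 h(x) = C1 + C2*exp(x/2) - 2*x^3/3 - 4*x^2 - 16*x + sqrt(2)*x


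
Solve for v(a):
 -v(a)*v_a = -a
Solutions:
 v(a) = -sqrt(C1 + a^2)
 v(a) = sqrt(C1 + a^2)


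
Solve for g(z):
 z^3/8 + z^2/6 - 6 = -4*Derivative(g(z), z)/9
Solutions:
 g(z) = C1 - 9*z^4/128 - z^3/8 + 27*z/2


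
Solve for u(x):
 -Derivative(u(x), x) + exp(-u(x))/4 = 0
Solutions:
 u(x) = log(C1 + x/4)


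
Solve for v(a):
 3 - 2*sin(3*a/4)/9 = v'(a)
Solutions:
 v(a) = C1 + 3*a + 8*cos(3*a/4)/27


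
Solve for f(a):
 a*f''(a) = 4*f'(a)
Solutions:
 f(a) = C1 + C2*a^5


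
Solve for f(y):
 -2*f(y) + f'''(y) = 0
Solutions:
 f(y) = C3*exp(2^(1/3)*y) + (C1*sin(2^(1/3)*sqrt(3)*y/2) + C2*cos(2^(1/3)*sqrt(3)*y/2))*exp(-2^(1/3)*y/2)


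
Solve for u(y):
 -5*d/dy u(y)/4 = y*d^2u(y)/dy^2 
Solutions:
 u(y) = C1 + C2/y^(1/4)


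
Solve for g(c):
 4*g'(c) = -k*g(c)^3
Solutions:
 g(c) = -sqrt(2)*sqrt(-1/(C1 - c*k))
 g(c) = sqrt(2)*sqrt(-1/(C1 - c*k))


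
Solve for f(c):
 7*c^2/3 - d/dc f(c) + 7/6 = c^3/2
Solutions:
 f(c) = C1 - c^4/8 + 7*c^3/9 + 7*c/6


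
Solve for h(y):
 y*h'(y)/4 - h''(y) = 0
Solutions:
 h(y) = C1 + C2*erfi(sqrt(2)*y/4)


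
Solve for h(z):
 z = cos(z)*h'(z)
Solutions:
 h(z) = C1 + Integral(z/cos(z), z)


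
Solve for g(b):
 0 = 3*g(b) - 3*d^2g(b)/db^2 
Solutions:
 g(b) = C1*exp(-b) + C2*exp(b)


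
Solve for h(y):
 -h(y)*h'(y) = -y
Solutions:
 h(y) = -sqrt(C1 + y^2)
 h(y) = sqrt(C1 + y^2)


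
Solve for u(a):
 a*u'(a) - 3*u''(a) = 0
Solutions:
 u(a) = C1 + C2*erfi(sqrt(6)*a/6)


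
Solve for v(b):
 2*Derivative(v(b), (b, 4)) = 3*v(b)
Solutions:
 v(b) = C1*exp(-2^(3/4)*3^(1/4)*b/2) + C2*exp(2^(3/4)*3^(1/4)*b/2) + C3*sin(2^(3/4)*3^(1/4)*b/2) + C4*cos(2^(3/4)*3^(1/4)*b/2)


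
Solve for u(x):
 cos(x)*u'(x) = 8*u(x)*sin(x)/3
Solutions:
 u(x) = C1/cos(x)^(8/3)


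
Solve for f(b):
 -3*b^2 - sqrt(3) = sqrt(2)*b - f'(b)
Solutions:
 f(b) = C1 + b^3 + sqrt(2)*b^2/2 + sqrt(3)*b


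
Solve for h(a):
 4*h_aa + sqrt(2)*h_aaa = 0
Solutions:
 h(a) = C1 + C2*a + C3*exp(-2*sqrt(2)*a)


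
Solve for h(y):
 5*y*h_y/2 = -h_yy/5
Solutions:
 h(y) = C1 + C2*erf(5*y/2)


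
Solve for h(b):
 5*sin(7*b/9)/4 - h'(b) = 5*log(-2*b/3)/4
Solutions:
 h(b) = C1 - 5*b*log(-b)/4 - 5*b*log(2)/4 + 5*b/4 + 5*b*log(3)/4 - 45*cos(7*b/9)/28


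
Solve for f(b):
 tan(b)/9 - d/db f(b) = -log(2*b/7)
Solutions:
 f(b) = C1 + b*log(b) - b*log(7) - b + b*log(2) - log(cos(b))/9


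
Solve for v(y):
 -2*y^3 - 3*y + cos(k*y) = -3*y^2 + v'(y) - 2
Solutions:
 v(y) = C1 - y^4/2 + y^3 - 3*y^2/2 + 2*y + sin(k*y)/k


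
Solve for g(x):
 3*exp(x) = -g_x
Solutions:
 g(x) = C1 - 3*exp(x)


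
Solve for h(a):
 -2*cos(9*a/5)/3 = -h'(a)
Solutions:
 h(a) = C1 + 10*sin(9*a/5)/27


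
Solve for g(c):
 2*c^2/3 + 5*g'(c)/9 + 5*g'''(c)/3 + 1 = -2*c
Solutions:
 g(c) = C1 + C2*sin(sqrt(3)*c/3) + C3*cos(sqrt(3)*c/3) - 2*c^3/5 - 9*c^2/5 + 27*c/5


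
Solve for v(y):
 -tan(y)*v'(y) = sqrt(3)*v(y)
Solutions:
 v(y) = C1/sin(y)^(sqrt(3))


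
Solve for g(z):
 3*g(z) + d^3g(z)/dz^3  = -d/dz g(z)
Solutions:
 g(z) = C1*exp(6^(1/3)*z*(-2*3^(1/3)/(27 + sqrt(741))^(1/3) + 2^(1/3)*(27 + sqrt(741))^(1/3))/12)*sin(2^(1/3)*3^(1/6)*z*(6/(27 + sqrt(741))^(1/3) + 2^(1/3)*3^(2/3)*(27 + sqrt(741))^(1/3))/12) + C2*exp(6^(1/3)*z*(-2*3^(1/3)/(27 + sqrt(741))^(1/3) + 2^(1/3)*(27 + sqrt(741))^(1/3))/12)*cos(2^(1/3)*3^(1/6)*z*(6/(27 + sqrt(741))^(1/3) + 2^(1/3)*3^(2/3)*(27 + sqrt(741))^(1/3))/12) + C3*exp(-6^(1/3)*z*(-2*3^(1/3)/(27 + sqrt(741))^(1/3) + 2^(1/3)*(27 + sqrt(741))^(1/3))/6)


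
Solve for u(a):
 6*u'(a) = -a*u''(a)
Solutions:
 u(a) = C1 + C2/a^5


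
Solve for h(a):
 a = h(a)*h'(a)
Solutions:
 h(a) = -sqrt(C1 + a^2)
 h(a) = sqrt(C1 + a^2)


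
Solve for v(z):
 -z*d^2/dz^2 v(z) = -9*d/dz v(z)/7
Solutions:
 v(z) = C1 + C2*z^(16/7)


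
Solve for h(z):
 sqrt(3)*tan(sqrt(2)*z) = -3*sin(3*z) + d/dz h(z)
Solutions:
 h(z) = C1 - sqrt(6)*log(cos(sqrt(2)*z))/2 - cos(3*z)


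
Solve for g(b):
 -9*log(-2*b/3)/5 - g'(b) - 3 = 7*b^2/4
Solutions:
 g(b) = C1 - 7*b^3/12 - 9*b*log(-b)/5 + 3*b*(-3*log(2) - 2 + 3*log(3))/5


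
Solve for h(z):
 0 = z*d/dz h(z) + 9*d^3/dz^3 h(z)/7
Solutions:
 h(z) = C1 + Integral(C2*airyai(-21^(1/3)*z/3) + C3*airybi(-21^(1/3)*z/3), z)


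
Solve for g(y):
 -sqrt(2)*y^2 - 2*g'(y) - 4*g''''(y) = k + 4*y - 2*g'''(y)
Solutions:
 g(y) = C1 + C2*exp(y*((6*sqrt(78) + 53)^(-1/3) + 2 + (6*sqrt(78) + 53)^(1/3))/12)*sin(sqrt(3)*y*(-(6*sqrt(78) + 53)^(1/3) + (6*sqrt(78) + 53)^(-1/3))/12) + C3*exp(y*((6*sqrt(78) + 53)^(-1/3) + 2 + (6*sqrt(78) + 53)^(1/3))/12)*cos(sqrt(3)*y*(-(6*sqrt(78) + 53)^(1/3) + (6*sqrt(78) + 53)^(-1/3))/12) + C4*exp(y*(-(6*sqrt(78) + 53)^(1/3) - 1/(6*sqrt(78) + 53)^(1/3) + 1)/6) - k*y/2 - sqrt(2)*y^3/6 - y^2 - sqrt(2)*y


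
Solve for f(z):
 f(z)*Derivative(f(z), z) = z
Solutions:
 f(z) = -sqrt(C1 + z^2)
 f(z) = sqrt(C1 + z^2)


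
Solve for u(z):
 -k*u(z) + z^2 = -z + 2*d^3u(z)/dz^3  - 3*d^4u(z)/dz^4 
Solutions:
 u(z) = C1*exp(z*Piecewise((-sqrt(-2^(2/3)*k^(1/3)/3 + 1/9)/2 - sqrt(2^(2/3)*k^(1/3)/3 + 2/9 - 2/(27*sqrt(-2^(2/3)*k^(1/3)/3 + 1/9)))/2 + 1/6, Eq(k, 0)), (-sqrt(-2*k/(9*(-k/108 + sqrt(k^3/729 + k^2/11664))^(1/3)) + 2*(-k/108 + sqrt(k^3/729 + k^2/11664))^(1/3) + 1/9)/2 - sqrt(2*k/(9*(-k/108 + sqrt(k^3/729 + k^2/11664))^(1/3)) - 2*(-k/108 + sqrt(k^3/729 + k^2/11664))^(1/3) + 2/9 - 2/(27*sqrt(-2*k/(9*(-k/108 + sqrt(k^3/729 + k^2/11664))^(1/3)) + 2*(-k/108 + sqrt(k^3/729 + k^2/11664))^(1/3) + 1/9)))/2 + 1/6, True))) + C2*exp(z*Piecewise((-sqrt(-2^(2/3)*k^(1/3)/3 + 1/9)/2 + sqrt(2^(2/3)*k^(1/3)/3 + 2/9 - 2/(27*sqrt(-2^(2/3)*k^(1/3)/3 + 1/9)))/2 + 1/6, Eq(k, 0)), (-sqrt(-2*k/(9*(-k/108 + sqrt(k^3/729 + k^2/11664))^(1/3)) + 2*(-k/108 + sqrt(k^3/729 + k^2/11664))^(1/3) + 1/9)/2 + sqrt(2*k/(9*(-k/108 + sqrt(k^3/729 + k^2/11664))^(1/3)) - 2*(-k/108 + sqrt(k^3/729 + k^2/11664))^(1/3) + 2/9 - 2/(27*sqrt(-2*k/(9*(-k/108 + sqrt(k^3/729 + k^2/11664))^(1/3)) + 2*(-k/108 + sqrt(k^3/729 + k^2/11664))^(1/3) + 1/9)))/2 + 1/6, True))) + C3*exp(z*Piecewise((sqrt(-2^(2/3)*k^(1/3)/3 + 1/9)/2 - sqrt(2^(2/3)*k^(1/3)/3 + 2/9 + 2/(27*sqrt(-2^(2/3)*k^(1/3)/3 + 1/9)))/2 + 1/6, Eq(k, 0)), (sqrt(-2*k/(9*(-k/108 + sqrt(k^3/729 + k^2/11664))^(1/3)) + 2*(-k/108 + sqrt(k^3/729 + k^2/11664))^(1/3) + 1/9)/2 - sqrt(2*k/(9*(-k/108 + sqrt(k^3/729 + k^2/11664))^(1/3)) - 2*(-k/108 + sqrt(k^3/729 + k^2/11664))^(1/3) + 2/9 + 2/(27*sqrt(-2*k/(9*(-k/108 + sqrt(k^3/729 + k^2/11664))^(1/3)) + 2*(-k/108 + sqrt(k^3/729 + k^2/11664))^(1/3) + 1/9)))/2 + 1/6, True))) + C4*exp(z*Piecewise((sqrt(-2^(2/3)*k^(1/3)/3 + 1/9)/2 + sqrt(2^(2/3)*k^(1/3)/3 + 2/9 + 2/(27*sqrt(-2^(2/3)*k^(1/3)/3 + 1/9)))/2 + 1/6, Eq(k, 0)), (sqrt(-2*k/(9*(-k/108 + sqrt(k^3/729 + k^2/11664))^(1/3)) + 2*(-k/108 + sqrt(k^3/729 + k^2/11664))^(1/3) + 1/9)/2 + sqrt(2*k/(9*(-k/108 + sqrt(k^3/729 + k^2/11664))^(1/3)) - 2*(-k/108 + sqrt(k^3/729 + k^2/11664))^(1/3) + 2/9 + 2/(27*sqrt(-2*k/(9*(-k/108 + sqrt(k^3/729 + k^2/11664))^(1/3)) + 2*(-k/108 + sqrt(k^3/729 + k^2/11664))^(1/3) + 1/9)))/2 + 1/6, True))) + z^2/k + z/k


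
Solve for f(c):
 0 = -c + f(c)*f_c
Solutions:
 f(c) = -sqrt(C1 + c^2)
 f(c) = sqrt(C1 + c^2)


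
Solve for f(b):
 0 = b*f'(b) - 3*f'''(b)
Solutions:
 f(b) = C1 + Integral(C2*airyai(3^(2/3)*b/3) + C3*airybi(3^(2/3)*b/3), b)


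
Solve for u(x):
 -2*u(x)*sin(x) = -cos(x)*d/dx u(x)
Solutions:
 u(x) = C1/cos(x)^2


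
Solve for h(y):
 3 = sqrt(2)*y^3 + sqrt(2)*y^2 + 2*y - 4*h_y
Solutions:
 h(y) = C1 + sqrt(2)*y^4/16 + sqrt(2)*y^3/12 + y^2/4 - 3*y/4


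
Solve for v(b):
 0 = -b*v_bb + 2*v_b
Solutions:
 v(b) = C1 + C2*b^3


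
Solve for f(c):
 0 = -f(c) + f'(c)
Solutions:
 f(c) = C1*exp(c)


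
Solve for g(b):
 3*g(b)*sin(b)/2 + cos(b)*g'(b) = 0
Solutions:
 g(b) = C1*cos(b)^(3/2)


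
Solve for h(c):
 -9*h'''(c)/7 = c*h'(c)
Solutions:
 h(c) = C1 + Integral(C2*airyai(-21^(1/3)*c/3) + C3*airybi(-21^(1/3)*c/3), c)


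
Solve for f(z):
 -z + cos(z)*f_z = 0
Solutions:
 f(z) = C1 + Integral(z/cos(z), z)


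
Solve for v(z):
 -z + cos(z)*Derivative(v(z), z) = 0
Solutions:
 v(z) = C1 + Integral(z/cos(z), z)


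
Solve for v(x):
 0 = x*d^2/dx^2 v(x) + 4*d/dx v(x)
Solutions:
 v(x) = C1 + C2/x^3


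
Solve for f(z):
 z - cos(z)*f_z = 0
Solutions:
 f(z) = C1 + Integral(z/cos(z), z)


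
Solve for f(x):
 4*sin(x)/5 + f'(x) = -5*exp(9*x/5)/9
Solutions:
 f(x) = C1 - 25*exp(9*x/5)/81 + 4*cos(x)/5


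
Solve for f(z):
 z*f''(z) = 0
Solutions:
 f(z) = C1 + C2*z


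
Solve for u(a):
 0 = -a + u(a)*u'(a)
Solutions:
 u(a) = -sqrt(C1 + a^2)
 u(a) = sqrt(C1 + a^2)


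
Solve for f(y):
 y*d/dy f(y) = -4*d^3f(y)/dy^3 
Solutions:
 f(y) = C1 + Integral(C2*airyai(-2^(1/3)*y/2) + C3*airybi(-2^(1/3)*y/2), y)


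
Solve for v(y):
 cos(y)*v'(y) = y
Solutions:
 v(y) = C1 + Integral(y/cos(y), y)


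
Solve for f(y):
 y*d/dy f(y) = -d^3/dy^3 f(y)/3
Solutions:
 f(y) = C1 + Integral(C2*airyai(-3^(1/3)*y) + C3*airybi(-3^(1/3)*y), y)


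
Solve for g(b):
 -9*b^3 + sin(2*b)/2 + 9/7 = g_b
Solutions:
 g(b) = C1 - 9*b^4/4 + 9*b/7 - cos(2*b)/4


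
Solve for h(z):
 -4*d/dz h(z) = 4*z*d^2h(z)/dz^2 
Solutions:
 h(z) = C1 + C2*log(z)


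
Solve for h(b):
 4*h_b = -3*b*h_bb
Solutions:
 h(b) = C1 + C2/b^(1/3)


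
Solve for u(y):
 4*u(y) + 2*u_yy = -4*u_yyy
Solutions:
 u(y) = C1*exp(y*(-2 + (6*sqrt(330) + 109)^(-1/3) + (6*sqrt(330) + 109)^(1/3))/12)*sin(sqrt(3)*y*(-(6*sqrt(330) + 109)^(1/3) + (6*sqrt(330) + 109)^(-1/3))/12) + C2*exp(y*(-2 + (6*sqrt(330) + 109)^(-1/3) + (6*sqrt(330) + 109)^(1/3))/12)*cos(sqrt(3)*y*(-(6*sqrt(330) + 109)^(1/3) + (6*sqrt(330) + 109)^(-1/3))/12) + C3*exp(-y*((6*sqrt(330) + 109)^(-1/3) + 1 + (6*sqrt(330) + 109)^(1/3))/6)


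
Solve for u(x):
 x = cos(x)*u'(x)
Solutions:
 u(x) = C1 + Integral(x/cos(x), x)


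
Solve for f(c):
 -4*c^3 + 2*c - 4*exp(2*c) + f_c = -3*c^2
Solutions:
 f(c) = C1 + c^4 - c^3 - c^2 + 2*exp(2*c)


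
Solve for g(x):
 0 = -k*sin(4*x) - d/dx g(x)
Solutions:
 g(x) = C1 + k*cos(4*x)/4


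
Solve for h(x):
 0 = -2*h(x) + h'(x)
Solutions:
 h(x) = C1*exp(2*x)


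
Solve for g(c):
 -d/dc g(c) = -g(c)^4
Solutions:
 g(c) = (-1/(C1 + 3*c))^(1/3)
 g(c) = (-1/(C1 + c))^(1/3)*(-3^(2/3) - 3*3^(1/6)*I)/6
 g(c) = (-1/(C1 + c))^(1/3)*(-3^(2/3) + 3*3^(1/6)*I)/6
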